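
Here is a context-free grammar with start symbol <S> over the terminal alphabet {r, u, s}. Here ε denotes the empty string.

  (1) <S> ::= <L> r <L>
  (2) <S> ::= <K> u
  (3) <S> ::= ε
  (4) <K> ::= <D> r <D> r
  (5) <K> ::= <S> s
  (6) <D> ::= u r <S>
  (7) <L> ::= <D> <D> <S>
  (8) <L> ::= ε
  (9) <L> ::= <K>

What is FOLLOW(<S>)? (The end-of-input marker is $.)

{$, r, s, u}

FIRST(<D>) = {u}
FIRST(<S>) = {ε, r, s, u}  (via <L> r <L>, <K> u)
FIRST(<K>) = {r, s, u}  (via <D> r <D> r, <S> s)
FIRST(<L>) = {ε, r, s, u}  (via <D> <D> <S>, <K>)
FOLLOW(<S>) includes $ since <S> is the start symbol.
FOLLOW(<S>): in <K>::=<S> s, <S> is followed by s with FIRST {s}; in <D>::=u r <S>, the suffix after <S> is empty, so FOLLOW(<S>) ⊇ FOLLOW(<D>) = {$, r, s, u}; in <L>::=<D> <D> <S>, the suffix after <S> is empty, so FOLLOW(<S>) ⊇ FOLLOW(<L>) = {$, r, s, u}. Thus FOLLOW(<S>) = {$, r, s, u}.
FOLLOW(<L>): in <S>::=<L> r <L> (occurrence 1), <L> is followed by r <L> with FIRST {r}; in <S>::=<L> r <L> (occurrence 2), the suffix after <L> is empty, so FOLLOW(<L>) ⊇ FOLLOW(<S>) = {$, r, s, u}. Thus FOLLOW(<L>) = {$, r, s, u}.
FOLLOW(<K>): in <S>::=<K> u, <K> is followed by u with FIRST {u}; in <L>::=<K>, the suffix after <K> is empty, so FOLLOW(<K>) ⊇ FOLLOW(<L>) = {$, r, s, u}. Thus FOLLOW(<K>) = {$, r, s, u}.
FOLLOW(<D>): in <K>::=<D> r <D> r (occurrence 1), <D> is followed by r <D> r with FIRST {r}; in <K>::=<D> r <D> r (occurrence 2), <D> is followed by r with FIRST {r}; in <L>::=<D> <D> <S> (occurrence 1), <D> is followed by <D> <S> with FIRST {u}; in <L>::=<D> <D> <S> (occurrence 2), <D> is followed by <S> with FIRST {ε, r, s, u}; in <L>::=<D> <D> <S> (occurrence 2), the suffix after <D> is nullable, so FOLLOW(<D>) ⊇ FOLLOW(<L>) = {$, r, s, u}. Thus FOLLOW(<D>) = {$, r, s, u}.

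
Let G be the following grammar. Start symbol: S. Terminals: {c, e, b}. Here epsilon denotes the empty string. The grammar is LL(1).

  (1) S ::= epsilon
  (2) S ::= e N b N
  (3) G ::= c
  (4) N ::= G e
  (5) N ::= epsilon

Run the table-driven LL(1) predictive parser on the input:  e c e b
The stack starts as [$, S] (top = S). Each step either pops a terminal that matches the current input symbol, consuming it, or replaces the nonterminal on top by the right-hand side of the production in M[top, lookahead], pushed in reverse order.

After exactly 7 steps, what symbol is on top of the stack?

step 1: stack=$ S  input=e c e b $  — expand S ::= e N b N
step 2: stack=$ N b N e  input=e c e b $  — match e
step 3: stack=$ N b N  input=c e b $  — expand N ::= G e
step 4: stack=$ N b e G  input=c e b $  — expand G ::= c
step 5: stack=$ N b e c  input=c e b $  — match c
step 6: stack=$ N b e  input=e b $  — match e
step 7: stack=$ N b  input=b $  — match b
Stack after step 7: $ N (top = N).

N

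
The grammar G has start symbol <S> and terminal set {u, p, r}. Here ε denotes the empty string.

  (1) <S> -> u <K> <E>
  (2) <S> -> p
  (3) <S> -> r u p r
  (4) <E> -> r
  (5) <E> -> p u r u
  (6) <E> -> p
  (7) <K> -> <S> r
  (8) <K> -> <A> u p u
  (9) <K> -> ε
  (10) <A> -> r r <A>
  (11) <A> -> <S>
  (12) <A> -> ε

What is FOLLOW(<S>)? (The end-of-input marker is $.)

FIRST(<S>) = {p, r, u}
FIRST(<E>) = {p, r}
FIRST(<A>) = {ε, p, r, u}  (via <S>)
FIRST(<K>) = {ε, p, r, u}  (via <S> r, <A> u p u)
FOLLOW(<S>) includes $ since <S> is the start symbol.
FOLLOW(<K>): in <S>->u <K> <E>, <K> is followed by <E> with FIRST {p, r}. Thus FOLLOW(<K>) = {p, r}.
FOLLOW(<A>): in <K>-><A> u p u, <A> is followed by u p u with FIRST {u}; in <A>->r r <A>, the suffix after <A> is empty (adds nothing new). Thus FOLLOW(<A>) = {u}.
FOLLOW(<S>): in <K>-><S> r, <S> is followed by r with FIRST {r}; in <A>-><S>, the suffix after <S> is empty, so FOLLOW(<S>) ⊇ FOLLOW(<A>) = {u}. Thus FOLLOW(<S>) = {$, r, u}.
FOLLOW(<E>): in <S>->u <K> <E>, the suffix after <E> is empty, so FOLLOW(<E>) ⊇ FOLLOW(<S>) = {$, r, u}. Thus FOLLOW(<E>) = {$, r, u}.

{$, r, u}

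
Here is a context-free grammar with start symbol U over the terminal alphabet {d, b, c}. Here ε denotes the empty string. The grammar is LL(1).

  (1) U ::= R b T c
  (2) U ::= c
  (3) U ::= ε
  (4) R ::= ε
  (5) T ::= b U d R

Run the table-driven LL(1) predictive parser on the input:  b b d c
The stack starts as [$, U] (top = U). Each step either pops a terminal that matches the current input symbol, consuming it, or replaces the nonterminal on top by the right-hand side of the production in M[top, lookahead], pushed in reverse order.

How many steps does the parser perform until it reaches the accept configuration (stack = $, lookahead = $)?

9

     Stack        Input      Action
  1  $ U          b b d c $  expand U ::= R b T c
  2  $ c T b R    b b d c $  expand R ::= ε
  3  $ c T b      b b d c $  match b
  4  $ c T        b d c $    expand T ::= b U d R
  5  $ c R d U b  b d c $    match b
  6  $ c R d U    d c $      expand U ::= ε
  7  $ c R d      d c $      match d
  8  $ c R        c $        expand R ::= ε
  9  $ c          c $        match c
Accept reached after 9 steps.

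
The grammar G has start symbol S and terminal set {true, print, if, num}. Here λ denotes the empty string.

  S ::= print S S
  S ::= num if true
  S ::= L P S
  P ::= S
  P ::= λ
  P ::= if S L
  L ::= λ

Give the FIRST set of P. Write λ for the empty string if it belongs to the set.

{λ, if, num, print}

FIRST(L) = {λ}
FIRST(S) = {if, num, print}  (via L P S)
FIRST(P) = {λ, if, num, print}  (via S)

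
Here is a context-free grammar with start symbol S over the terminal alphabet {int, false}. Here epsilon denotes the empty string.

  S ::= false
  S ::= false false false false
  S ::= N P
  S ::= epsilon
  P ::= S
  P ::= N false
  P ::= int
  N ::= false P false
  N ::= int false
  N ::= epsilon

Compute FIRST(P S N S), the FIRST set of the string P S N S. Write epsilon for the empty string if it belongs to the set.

FIRST(N) = {epsilon, false, int}
FIRST(S) = {epsilon, false, int}  (via N P)
FIRST(P) = {epsilon, false, int}  (via S, N false)
FIRST(P S N S): take FIRST of each symbol in turn, carrying on past any symbol whose FIRST contains epsilon; result {epsilon, false, int}.

{epsilon, false, int}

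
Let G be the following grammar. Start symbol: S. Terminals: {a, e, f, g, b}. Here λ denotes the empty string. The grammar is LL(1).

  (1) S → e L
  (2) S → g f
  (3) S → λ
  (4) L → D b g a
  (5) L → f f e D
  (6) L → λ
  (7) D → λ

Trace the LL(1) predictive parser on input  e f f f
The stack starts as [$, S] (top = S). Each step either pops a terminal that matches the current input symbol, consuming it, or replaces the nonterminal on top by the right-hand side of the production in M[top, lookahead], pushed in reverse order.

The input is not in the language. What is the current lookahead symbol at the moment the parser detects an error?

step 1: stack=$ S  input=e f f f $  — expand S → e L
step 2: stack=$ L e  input=e f f f $  — match e
step 3: stack=$ L  input=f f f $  — expand L → f f e D
step 4: stack=$ D e f f  input=f f f $  — match f
step 5: stack=$ D e f  input=f f $  — match f
step 6: stack=$ D e  input=f $  — error: top is terminal e but lookahead is f

f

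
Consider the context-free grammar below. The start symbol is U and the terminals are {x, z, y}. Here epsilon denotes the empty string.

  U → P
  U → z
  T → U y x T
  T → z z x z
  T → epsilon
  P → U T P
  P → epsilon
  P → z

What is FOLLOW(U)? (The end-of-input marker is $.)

FIRST(U): from U→P we get {epsilon, y, z}; from U→z we get {z}. So FIRST(U) = {epsilon, y, z}.
FIRST(T): from T→U y x T we get {y, z}; from T→z z x z we get {z}; from T→epsilon we get {epsilon}. So FIRST(T) = {epsilon, y, z}.
FIRST(P): from P→U T P we get {epsilon, y, z}; from P→epsilon we get {epsilon}; from P→z we get {z}. So FIRST(P) = {epsilon, y, z}.
FOLLOW(U) includes $ since U is the start symbol.
FOLLOW(U): in T→U y x T, U is followed by y x T with FIRST {y}; in P→U T P, U is followed by T P with FIRST {epsilon, y, z}; in P→U T P, the suffix after U is nullable, so FOLLOW(U) ⊇ FOLLOW(P) = {$, y, z}. Thus FOLLOW(U) = {$, y, z}.
FOLLOW(P): in U→P, the suffix after P is empty, so FOLLOW(P) ⊇ FOLLOW(U) = {$, y, z}; in P→U T P, the suffix after P is empty (adds nothing new). Thus FOLLOW(P) = {$, y, z}.
FOLLOW(T): in T→U y x T, the suffix after T is empty (adds nothing new); in P→U T P, T is followed by P with FIRST {epsilon, y, z}; in P→U T P, the suffix after T is nullable, so FOLLOW(T) ⊇ FOLLOW(P) = {$, y, z}. Thus FOLLOW(T) = {$, y, z}.

{$, y, z}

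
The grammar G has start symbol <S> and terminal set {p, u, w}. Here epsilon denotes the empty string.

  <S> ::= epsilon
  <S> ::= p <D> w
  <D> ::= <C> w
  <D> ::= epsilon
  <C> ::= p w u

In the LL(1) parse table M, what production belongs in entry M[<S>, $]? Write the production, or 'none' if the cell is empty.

FIRST(<S>): from <S>::=epsilon we get {epsilon}; from <S>::=p <D> w we get {p}. So FIRST(<S>) = {epsilon, p}.
FIRST(<C>): from <C>::=p w u we get {p}. So FIRST(<C>) = {p}.
FIRST(<D>): from <D>::=<C> w we get {p}; from <D>::=epsilon we get {epsilon}. So FIRST(<D>) = {epsilon, p}.
FOLLOW(<S>) includes $ since <S> is the start symbol.
FOLLOW(<S>): <S> appears on no right-hand side. Thus FOLLOW(<S>) = {$}.
For <S> ::= epsilon: FIRST(epsilon) = {epsilon}, so it goes in M[<S>, t] for t ∈ {}; since epsilon ∈ FIRST, also for every t ∈ FOLLOW(<S>) = {$}.
For <S> ::= p <D> w: FIRST(p <D> w) = {p}, so it goes in M[<S>, t] for t ∈ {p}.

<S> ::= epsilon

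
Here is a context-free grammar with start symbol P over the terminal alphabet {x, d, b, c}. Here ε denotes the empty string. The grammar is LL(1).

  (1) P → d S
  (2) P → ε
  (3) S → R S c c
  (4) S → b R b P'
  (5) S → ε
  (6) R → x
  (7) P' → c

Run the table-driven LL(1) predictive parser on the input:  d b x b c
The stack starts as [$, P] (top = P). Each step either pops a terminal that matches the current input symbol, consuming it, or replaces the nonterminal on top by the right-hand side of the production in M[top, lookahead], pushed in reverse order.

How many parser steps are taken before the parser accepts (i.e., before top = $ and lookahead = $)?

9

     Stack       Input        Action
  1  $ P         d b x b c $  expand P → d S
  2  $ S d       d b x b c $  match d
  3  $ S         b x b c $    expand S → b R b P'
  4  $ P' b R b  b x b c $    match b
  5  $ P' b R    x b c $      expand R → x
  6  $ P' b x    x b c $      match x
  7  $ P' b      b c $        match b
  8  $ P'        c $          expand P' → c
  9  $ c         c $          match c
Accept reached after 9 steps.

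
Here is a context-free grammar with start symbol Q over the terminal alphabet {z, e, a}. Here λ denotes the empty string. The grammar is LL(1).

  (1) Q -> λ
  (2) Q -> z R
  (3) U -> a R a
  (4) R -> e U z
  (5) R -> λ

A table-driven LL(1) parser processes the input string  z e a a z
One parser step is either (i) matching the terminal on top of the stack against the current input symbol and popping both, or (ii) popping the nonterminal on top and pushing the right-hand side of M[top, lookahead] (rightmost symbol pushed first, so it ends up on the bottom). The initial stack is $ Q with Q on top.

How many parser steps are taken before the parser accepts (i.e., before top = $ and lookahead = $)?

step 1: stack=$ Q  input=z e a a z $  — expand Q -> z R
step 2: stack=$ R z  input=z e a a z $  — match z
step 3: stack=$ R  input=e a a z $  — expand R -> e U z
step 4: stack=$ z U e  input=e a a z $  — match e
step 5: stack=$ z U  input=a a z $  — expand U -> a R a
step 6: stack=$ z a R a  input=a a z $  — match a
step 7: stack=$ z a R  input=a z $  — expand R -> λ
step 8: stack=$ z a  input=a z $  — match a
step 9: stack=$ z  input=z $  — match z
Accept reached after 9 steps.

9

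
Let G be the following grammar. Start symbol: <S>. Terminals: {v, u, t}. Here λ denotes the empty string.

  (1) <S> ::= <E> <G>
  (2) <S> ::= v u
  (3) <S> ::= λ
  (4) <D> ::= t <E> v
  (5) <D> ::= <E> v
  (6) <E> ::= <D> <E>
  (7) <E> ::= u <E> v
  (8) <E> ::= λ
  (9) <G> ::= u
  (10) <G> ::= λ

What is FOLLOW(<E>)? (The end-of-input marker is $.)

{$, u, v}

FIRST(<G>): from <G>::=u we get {u}; from <G>::=λ we get {λ}. So FIRST(<G>) = {λ, u}.
FIRST(<S>): from <S>::=<E> <G> we get {λ, t, u, v}; from <S>::=v u we get {v}; from <S>::=λ we get {λ}. So FIRST(<S>) = {λ, t, u, v}.
FIRST(<D>): from <D>::=t <E> v we get {t}; from <D>::=<E> v we get {t, u, v}. So FIRST(<D>) = {t, u, v}.
FIRST(<E>): from <E>::=<D> <E> we get {t, u, v}; from <E>::=u <E> v we get {u}; from <E>::=λ we get {λ}. So FIRST(<E>) = {λ, t, u, v}.
FOLLOW(<S>) includes $ since <S> is the start symbol.
FOLLOW(<S>): <S> appears on no right-hand side. Thus FOLLOW(<S>) = {$}.
FOLLOW(<E>): in <S>::=<E> <G>, <E> is followed by <G> with FIRST {λ, u}; in <S>::=<E> <G>, the suffix after <E> is nullable, so FOLLOW(<E>) ⊇ FOLLOW(<S>) = {$}; in <D>::=t <E> v, <E> is followed by v with FIRST {v}; in <D>::=<E> v, <E> is followed by v with FIRST {v}; in <E>::=<D> <E>, the suffix after <E> is empty (adds nothing new); in <E>::=u <E> v, <E> is followed by v with FIRST {v}. Thus FOLLOW(<E>) = {$, u, v}.
FOLLOW(<D>): in <E>::=<D> <E>, <D> is followed by <E> with FIRST {λ, t, u, v}; in <E>::=<D> <E>, the suffix after <D> is nullable, so FOLLOW(<D>) ⊇ FOLLOW(<E>) = {$, u, v}. Thus FOLLOW(<D>) = {$, t, u, v}.
FOLLOW(<G>): in <S>::=<E> <G>, the suffix after <G> is empty, so FOLLOW(<G>) ⊇ FOLLOW(<S>) = {$}. Thus FOLLOW(<G>) = {$}.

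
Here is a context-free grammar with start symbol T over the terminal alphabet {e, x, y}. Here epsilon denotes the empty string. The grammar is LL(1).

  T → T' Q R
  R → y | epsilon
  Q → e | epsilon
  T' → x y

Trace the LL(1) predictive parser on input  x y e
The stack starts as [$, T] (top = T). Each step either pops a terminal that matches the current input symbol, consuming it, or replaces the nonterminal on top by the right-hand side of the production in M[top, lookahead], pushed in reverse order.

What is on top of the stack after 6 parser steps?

R

step 1: stack=$ T  input=x y e $  — expand T → T' Q R
step 2: stack=$ R Q T'  input=x y e $  — expand T' → x y
step 3: stack=$ R Q y x  input=x y e $  — match x
step 4: stack=$ R Q y  input=y e $  — match y
step 5: stack=$ R Q  input=e $  — expand Q → e
step 6: stack=$ R e  input=e $  — match e
Stack after step 6: $ R (top = R).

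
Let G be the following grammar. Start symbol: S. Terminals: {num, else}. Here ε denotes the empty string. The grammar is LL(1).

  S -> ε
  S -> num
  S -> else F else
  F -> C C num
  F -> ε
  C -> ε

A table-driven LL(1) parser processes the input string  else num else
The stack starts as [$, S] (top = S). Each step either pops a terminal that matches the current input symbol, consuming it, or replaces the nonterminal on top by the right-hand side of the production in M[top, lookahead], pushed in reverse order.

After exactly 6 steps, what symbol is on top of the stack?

step 1: stack=$ S  input=else num else $  — expand S -> else F else
step 2: stack=$ else F else  input=else num else $  — match else
step 3: stack=$ else F  input=num else $  — expand F -> C C num
step 4: stack=$ else num C C  input=num else $  — expand C -> ε
step 5: stack=$ else num C  input=num else $  — expand C -> ε
step 6: stack=$ else num  input=num else $  — match num
Stack after step 6: $ else (top = else).

else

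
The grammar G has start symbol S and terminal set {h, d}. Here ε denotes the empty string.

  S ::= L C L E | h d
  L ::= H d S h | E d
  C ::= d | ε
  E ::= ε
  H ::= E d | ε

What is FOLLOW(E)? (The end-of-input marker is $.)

FIRST(C): from C::=d we get {d}; from C::=ε we get {ε}. So FIRST(C) = {ε, d}.
FIRST(E): from E::=ε we get {ε}. So FIRST(E) = {ε}.
FIRST(H): from H::=E d we get {d}; from H::=ε we get {ε}. So FIRST(H) = {ε, d}.
FIRST(L): from L::=H d S h we get {d}; from L::=E d we get {d}. So FIRST(L) = {d}.
FIRST(S): from S::=L C L E we get {d}; from S::=h d we get {h}. So FIRST(S) = {d, h}.
FOLLOW(S) includes $ since S is the start symbol.
FOLLOW(S): in L::=H d S h, S is followed by h with FIRST {h}. Thus FOLLOW(S) = {$, h}.
FOLLOW(L): in S::=L C L E (occurrence 1), L is followed by C L E with FIRST {d}; in S::=L C L E (occurrence 2), L is followed by E with FIRST {ε}; in S::=L C L E (occurrence 2), the suffix after L is nullable, so FOLLOW(L) ⊇ FOLLOW(S) = {$, h}. Thus FOLLOW(L) = {$, d, h}.
FOLLOW(C): in S::=L C L E, C is followed by L E with FIRST {d}. Thus FOLLOW(C) = {d}.
FOLLOW(E): in S::=L C L E, the suffix after E is empty, so FOLLOW(E) ⊇ FOLLOW(S) = {$, h}; in L::=E d, E is followed by d with FIRST {d}; in H::=E d, E is followed by d with FIRST {d}. Thus FOLLOW(E) = {$, d, h}.
FOLLOW(H): in L::=H d S h, H is followed by d S h with FIRST {d}. Thus FOLLOW(H) = {d}.

{$, d, h}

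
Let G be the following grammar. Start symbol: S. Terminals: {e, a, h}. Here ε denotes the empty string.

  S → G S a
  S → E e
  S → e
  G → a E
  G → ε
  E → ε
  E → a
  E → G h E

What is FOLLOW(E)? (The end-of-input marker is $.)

{a, e, h}

FIRST(G) = {ε, a}
FIRST(E) = {ε, a, h}  (via G h E)
FIRST(S) = {a, e, h}  (via G S a, E e)
FOLLOW(S) includes $ since S is the start symbol.
FOLLOW(S): in S→G S a, S is followed by a with FIRST {a}. Thus FOLLOW(S) = {$, a}.
FOLLOW(G): in S→G S a, G is followed by S a with FIRST {a, e, h}; in E→G h E, G is followed by h E with FIRST {h}. Thus FOLLOW(G) = {a, e, h}.
FOLLOW(E): in S→E e, E is followed by e with FIRST {e}; in G→a E, the suffix after E is empty, so FOLLOW(E) ⊇ FOLLOW(G) = {a, e, h}; in E→G h E, the suffix after E is empty (adds nothing new). Thus FOLLOW(E) = {a, e, h}.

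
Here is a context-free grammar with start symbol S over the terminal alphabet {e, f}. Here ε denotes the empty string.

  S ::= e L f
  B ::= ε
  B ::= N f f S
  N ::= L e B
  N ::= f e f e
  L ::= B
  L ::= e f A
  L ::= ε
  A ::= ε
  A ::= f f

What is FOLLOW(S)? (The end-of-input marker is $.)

FIRST(S) = {e}
FIRST(A) = {ε, f}
FIRST(B) = {ε, e, f}  (via N f f S)
FIRST(L) = {ε, e, f}  (via B)
FIRST(N) = {e, f}  (via L e B)
FOLLOW(S) includes $ since S is the start symbol.
FOLLOW(N): in B::=N f f S, N is followed by f f S with FIRST {f}. Thus FOLLOW(N) = {f}.
FOLLOW(L): in S::=e L f, L is followed by f with FIRST {f}; in N::=L e B, L is followed by e B with FIRST {e}. Thus FOLLOW(L) = {e, f}.
FOLLOW(B): in N::=L e B, the suffix after B is empty, so FOLLOW(B) ⊇ FOLLOW(N) = {f}; in L::=B, the suffix after B is empty, so FOLLOW(B) ⊇ FOLLOW(L) = {e, f}. Thus FOLLOW(B) = {e, f}.
FOLLOW(S): in B::=N f f S, the suffix after S is empty, so FOLLOW(S) ⊇ FOLLOW(B) = {e, f}. Thus FOLLOW(S) = {$, e, f}.
FOLLOW(A): in L::=e f A, the suffix after A is empty, so FOLLOW(A) ⊇ FOLLOW(L) = {e, f}. Thus FOLLOW(A) = {e, f}.

{$, e, f}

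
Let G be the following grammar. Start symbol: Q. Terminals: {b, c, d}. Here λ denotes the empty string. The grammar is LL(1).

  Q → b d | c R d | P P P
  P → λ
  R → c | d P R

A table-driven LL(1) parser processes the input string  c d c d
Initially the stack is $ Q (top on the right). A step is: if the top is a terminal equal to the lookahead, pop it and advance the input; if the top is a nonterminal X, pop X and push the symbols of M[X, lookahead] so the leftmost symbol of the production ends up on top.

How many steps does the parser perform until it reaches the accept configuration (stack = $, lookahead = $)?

step 1: stack=$ Q  input=c d c d $  — expand Q → c R d
step 2: stack=$ d R c  input=c d c d $  — match c
step 3: stack=$ d R  input=d c d $  — expand R → d P R
step 4: stack=$ d R P d  input=d c d $  — match d
step 5: stack=$ d R P  input=c d $  — expand P → λ
step 6: stack=$ d R  input=c d $  — expand R → c
step 7: stack=$ d c  input=c d $  — match c
step 8: stack=$ d  input=d $  — match d
Accept reached after 8 steps.

8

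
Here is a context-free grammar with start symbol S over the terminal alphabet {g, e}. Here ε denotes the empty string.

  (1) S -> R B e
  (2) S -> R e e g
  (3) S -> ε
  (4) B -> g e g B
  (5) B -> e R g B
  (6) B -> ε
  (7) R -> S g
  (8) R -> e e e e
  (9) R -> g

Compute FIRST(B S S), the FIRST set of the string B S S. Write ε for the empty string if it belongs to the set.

FIRST(B) = {ε, e, g}
FIRST(S) = {ε, e, g}  (via R B e, R e e g)
FIRST(R) = {e, g}  (via S g)
FIRST(B S S): take FIRST of each symbol in turn, carrying on past any symbol whose FIRST contains ε; result {ε, e, g}.

{ε, e, g}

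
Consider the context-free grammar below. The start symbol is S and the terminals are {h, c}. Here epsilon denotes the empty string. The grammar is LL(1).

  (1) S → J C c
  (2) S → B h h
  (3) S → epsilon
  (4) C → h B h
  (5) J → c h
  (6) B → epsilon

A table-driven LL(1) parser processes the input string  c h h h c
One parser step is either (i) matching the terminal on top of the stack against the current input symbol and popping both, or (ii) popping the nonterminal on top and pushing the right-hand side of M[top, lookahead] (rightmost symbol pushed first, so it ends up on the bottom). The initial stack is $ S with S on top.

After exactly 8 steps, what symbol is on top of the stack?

step 1: stack=$ S  input=c h h h c $  — expand S → J C c
step 2: stack=$ c C J  input=c h h h c $  — expand J → c h
step 3: stack=$ c C h c  input=c h h h c $  — match c
step 4: stack=$ c C h  input=h h h c $  — match h
step 5: stack=$ c C  input=h h c $  — expand C → h B h
step 6: stack=$ c h B h  input=h h c $  — match h
step 7: stack=$ c h B  input=h c $  — expand B → epsilon
step 8: stack=$ c h  input=h c $  — match h
Stack after step 8: $ c (top = c).

c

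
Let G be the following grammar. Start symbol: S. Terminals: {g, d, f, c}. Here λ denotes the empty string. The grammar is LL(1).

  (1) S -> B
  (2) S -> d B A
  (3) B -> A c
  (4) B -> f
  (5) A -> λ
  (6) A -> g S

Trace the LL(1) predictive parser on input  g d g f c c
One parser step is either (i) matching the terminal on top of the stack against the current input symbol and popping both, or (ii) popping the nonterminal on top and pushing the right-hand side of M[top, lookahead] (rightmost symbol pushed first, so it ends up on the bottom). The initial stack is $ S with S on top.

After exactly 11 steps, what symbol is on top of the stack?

      Stack        Input          Action
   1  $ S          g d g f c c $  expand S -> B
   2  $ B          g d g f c c $  expand B -> A c
   3  $ c A        g d g f c c $  expand A -> g S
   4  $ c S g      g d g f c c $  match g
   5  $ c S        d g f c c $    expand S -> d B A
   6  $ c A B d    d g f c c $    match d
   7  $ c A B      g f c c $      expand B -> A c
   8  $ c A c A    g f c c $      expand A -> g S
   9  $ c A c S g  g f c c $      match g
  10  $ c A c S    f c c $        expand S -> B
  11  $ c A c B    f c c $        expand B -> f
Stack after step 11: $ c A c f (top = f).

f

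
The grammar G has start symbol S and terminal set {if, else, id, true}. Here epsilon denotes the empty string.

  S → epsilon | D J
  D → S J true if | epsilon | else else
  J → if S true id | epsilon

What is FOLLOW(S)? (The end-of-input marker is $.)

FIRST(J) = {epsilon, if}
FIRST(S) = {epsilon, else, if, true}  (via D J)
FIRST(D) = {epsilon, else, if, true}  (via S J true if)
FOLLOW(S) includes $ since S is the start symbol.
FOLLOW(S): in D→S J true if, S is followed by J true if with FIRST {if, true}; in J→if S true id, S is followed by true id with FIRST {true}. Thus FOLLOW(S) = {$, if, true}.
FOLLOW(D): in S→D J, D is followed by J with FIRST {epsilon, if}; in S→D J, the suffix after D is nullable, so FOLLOW(D) ⊇ FOLLOW(S) = {$, if, true}. Thus FOLLOW(D) = {$, if, true}.
FOLLOW(J): in S→D J, the suffix after J is empty, so FOLLOW(J) ⊇ FOLLOW(S) = {$, if, true}; in D→S J true if, J is followed by true if with FIRST {true}. Thus FOLLOW(J) = {$, if, true}.

{$, if, true}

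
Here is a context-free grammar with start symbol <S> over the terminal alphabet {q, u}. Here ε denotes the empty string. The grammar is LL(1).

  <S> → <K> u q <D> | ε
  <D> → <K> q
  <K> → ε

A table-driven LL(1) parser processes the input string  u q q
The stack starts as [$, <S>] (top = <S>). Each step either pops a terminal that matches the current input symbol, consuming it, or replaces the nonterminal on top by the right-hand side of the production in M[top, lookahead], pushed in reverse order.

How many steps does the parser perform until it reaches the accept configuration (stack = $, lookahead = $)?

step 1: stack=$ <S>  input=u q q $  — expand <S> → <K> u q <D>
step 2: stack=$ <D> q u <K>  input=u q q $  — expand <K> → ε
step 3: stack=$ <D> q u  input=u q q $  — match u
step 4: stack=$ <D> q  input=q q $  — match q
step 5: stack=$ <D>  input=q $  — expand <D> → <K> q
step 6: stack=$ q <K>  input=q $  — expand <K> → ε
step 7: stack=$ q  input=q $  — match q
Accept reached after 7 steps.

7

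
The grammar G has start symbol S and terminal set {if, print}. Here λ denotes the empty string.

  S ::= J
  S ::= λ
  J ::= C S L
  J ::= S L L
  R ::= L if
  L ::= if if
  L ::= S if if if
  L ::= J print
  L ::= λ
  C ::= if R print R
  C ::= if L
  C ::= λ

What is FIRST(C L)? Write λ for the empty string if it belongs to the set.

{λ, if, print}

FIRST(C): from C::=if R print R we get {if}; from C::=if L we get {if}; from C::=λ we get {λ}. So FIRST(C) = {λ, if}.
FIRST(S): from S::=J we get {λ, if, print}; from S::=λ we get {λ}. So FIRST(S) = {λ, if, print}.
FIRST(J): from J::=C S L we get {λ, if, print}; from J::=S L L we get {λ, if, print}. So FIRST(J) = {λ, if, print}.
FIRST(L): from L::=if if we get {if}; from L::=S if if if we get {if, print}; from L::=J print we get {if, print}; from L::=λ we get {λ}. So FIRST(L) = {λ, if, print}.
FIRST(R): from R::=L if we get {if, print}. So FIRST(R) = {if, print}.
FIRST(C L): take FIRST of each symbol in turn, carrying on past any symbol whose FIRST contains λ; result {λ, if, print}.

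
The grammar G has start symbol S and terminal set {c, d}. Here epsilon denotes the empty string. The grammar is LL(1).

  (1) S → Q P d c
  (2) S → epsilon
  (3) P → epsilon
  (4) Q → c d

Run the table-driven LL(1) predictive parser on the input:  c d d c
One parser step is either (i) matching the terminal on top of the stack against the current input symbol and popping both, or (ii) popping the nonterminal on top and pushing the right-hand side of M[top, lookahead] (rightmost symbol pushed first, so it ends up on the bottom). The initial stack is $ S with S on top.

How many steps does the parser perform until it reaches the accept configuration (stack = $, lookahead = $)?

step 1: stack=$ S  input=c d d c $  — expand S → Q P d c
step 2: stack=$ c d P Q  input=c d d c $  — expand Q → c d
step 3: stack=$ c d P d c  input=c d d c $  — match c
step 4: stack=$ c d P d  input=d d c $  — match d
step 5: stack=$ c d P  input=d c $  — expand P → epsilon
step 6: stack=$ c d  input=d c $  — match d
step 7: stack=$ c  input=c $  — match c
Accept reached after 7 steps.

7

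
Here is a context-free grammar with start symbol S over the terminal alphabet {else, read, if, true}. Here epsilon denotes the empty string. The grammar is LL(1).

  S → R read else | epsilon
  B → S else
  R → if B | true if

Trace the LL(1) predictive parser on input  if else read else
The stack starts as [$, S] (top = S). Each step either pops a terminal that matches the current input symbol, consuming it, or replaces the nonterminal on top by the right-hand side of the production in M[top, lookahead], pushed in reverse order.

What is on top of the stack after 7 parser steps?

else

step 1: stack=$ S  input=if else read else $  — expand S → R read else
step 2: stack=$ else read R  input=if else read else $  — expand R → if B
step 3: stack=$ else read B if  input=if else read else $  — match if
step 4: stack=$ else read B  input=else read else $  — expand B → S else
step 5: stack=$ else read else S  input=else read else $  — expand S → epsilon
step 6: stack=$ else read else  input=else read else $  — match else
step 7: stack=$ else read  input=read else $  — match read
Stack after step 7: $ else (top = else).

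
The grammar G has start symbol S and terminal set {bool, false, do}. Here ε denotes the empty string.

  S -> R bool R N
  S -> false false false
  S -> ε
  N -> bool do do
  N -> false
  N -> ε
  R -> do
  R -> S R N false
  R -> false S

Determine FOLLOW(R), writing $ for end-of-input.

{$, bool, do, false}

FIRST(N): from N->bool do do we get {bool}; from N->false we get {false}; from N->ε we get {ε}. So FIRST(N) = {ε, bool, false}.
FIRST(S): from S->R bool R N we get {do, false}; from S->false false false we get {false}; from S->ε we get {ε}. So FIRST(S) = {ε, do, false}.
FIRST(R): from R->do we get {do}; from R->S R N false we get {do, false}; from R->false S we get {false}. So FIRST(R) = {do, false}.
FOLLOW(S) includes $ since S is the start symbol.
FOLLOW(S): in R->S R N false, S is followed by R N false with FIRST {do, false}; in R->false S, the suffix after S is empty, so FOLLOW(S) ⊇ FOLLOW(R) = {$, bool, do, false}. Thus FOLLOW(S) = {$, bool, do, false}.
FOLLOW(N): in S->R bool R N, the suffix after N is empty, so FOLLOW(N) ⊇ FOLLOW(S) = {$, bool, do, false}; in R->S R N false, N is followed by false with FIRST {false}. Thus FOLLOW(N) = {$, bool, do, false}.
FOLLOW(R): in S->R bool R N (occurrence 1), R is followed by bool R N with FIRST {bool}; in S->R bool R N (occurrence 2), R is followed by N with FIRST {ε, bool, false}; in S->R bool R N (occurrence 2), the suffix after R is nullable, so FOLLOW(R) ⊇ FOLLOW(S) = {$, bool, do, false}; in R->S R N false, R is followed by N false with FIRST {bool, false}. Thus FOLLOW(R) = {$, bool, do, false}.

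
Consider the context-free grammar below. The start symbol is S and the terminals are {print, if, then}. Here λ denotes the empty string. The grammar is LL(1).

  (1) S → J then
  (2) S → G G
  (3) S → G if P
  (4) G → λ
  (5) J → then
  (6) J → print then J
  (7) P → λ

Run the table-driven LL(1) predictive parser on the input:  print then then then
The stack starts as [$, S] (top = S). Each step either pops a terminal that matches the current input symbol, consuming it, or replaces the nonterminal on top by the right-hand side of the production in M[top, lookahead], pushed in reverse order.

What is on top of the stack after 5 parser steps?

step 1: stack=$ S  input=print then then then $  — expand S → J then
step 2: stack=$ then J  input=print then then then $  — expand J → print then J
step 3: stack=$ then J then print  input=print then then then $  — match print
step 4: stack=$ then J then  input=then then then $  — match then
step 5: stack=$ then J  input=then then $  — expand J → then
Stack after step 5: $ then then (top = then).

then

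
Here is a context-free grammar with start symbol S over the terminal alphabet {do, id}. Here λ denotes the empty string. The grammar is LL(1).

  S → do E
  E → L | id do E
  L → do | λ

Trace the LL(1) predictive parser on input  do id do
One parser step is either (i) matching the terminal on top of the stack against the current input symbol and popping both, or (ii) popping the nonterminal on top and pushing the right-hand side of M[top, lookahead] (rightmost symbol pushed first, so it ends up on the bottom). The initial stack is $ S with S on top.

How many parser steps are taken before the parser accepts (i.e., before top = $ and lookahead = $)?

7

     Stack      Input       Action
  1  $ S        do id do $  expand S → do E
  2  $ E do     do id do $  match do
  3  $ E        id do $     expand E → id do E
  4  $ E do id  id do $     match id
  5  $ E do     do $        match do
  6  $ E        $           expand E → L
  7  $ L        $           expand L → λ
Accept reached after 7 steps.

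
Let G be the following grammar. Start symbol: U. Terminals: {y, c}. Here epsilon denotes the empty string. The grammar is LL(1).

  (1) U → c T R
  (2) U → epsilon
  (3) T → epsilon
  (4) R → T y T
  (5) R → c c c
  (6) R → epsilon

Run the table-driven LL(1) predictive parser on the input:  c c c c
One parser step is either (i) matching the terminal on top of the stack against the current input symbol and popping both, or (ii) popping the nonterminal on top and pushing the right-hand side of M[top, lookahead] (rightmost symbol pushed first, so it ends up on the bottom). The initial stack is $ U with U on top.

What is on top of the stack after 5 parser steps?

c

     Stack    Input      Action
  1  $ U      c c c c $  expand U → c T R
  2  $ R T c  c c c c $  match c
  3  $ R T    c c c $    expand T → epsilon
  4  $ R      c c c $    expand R → c c c
  5  $ c c c  c c c $    match c
Stack after step 5: $ c c (top = c).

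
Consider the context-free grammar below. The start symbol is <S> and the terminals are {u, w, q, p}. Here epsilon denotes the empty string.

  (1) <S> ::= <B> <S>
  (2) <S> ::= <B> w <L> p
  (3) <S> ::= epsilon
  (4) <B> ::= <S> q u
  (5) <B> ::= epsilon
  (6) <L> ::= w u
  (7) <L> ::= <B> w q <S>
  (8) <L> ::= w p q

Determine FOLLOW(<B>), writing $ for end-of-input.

FIRST(<S>): from <S>::=<B> <S> we get {epsilon, q, w}; from <S>::=<B> w <L> p we get {q, w}; from <S>::=epsilon we get {epsilon}. So FIRST(<S>) = {epsilon, q, w}.
FIRST(<B>): from <B>::=<S> q u we get {q, w}; from <B>::=epsilon we get {epsilon}. So FIRST(<B>) = {epsilon, q, w}.
FIRST(<L>): from <L>::=w u we get {w}; from <L>::=<B> w q <S> we get {q, w}; from <L>::=w p q we get {w}. So FIRST(<L>) = {q, w}.
FOLLOW(<S>) includes $ since <S> is the start symbol.
FOLLOW(<L>): in <S>::=<B> w <L> p, <L> is followed by p with FIRST {p}. Thus FOLLOW(<L>) = {p}.
FOLLOW(<S>): in <S>::=<B> <S>, the suffix after <S> is empty (adds nothing new); in <B>::=<S> q u, <S> is followed by q u with FIRST {q}; in <L>::=<B> w q <S>, the suffix after <S> is empty, so FOLLOW(<S>) ⊇ FOLLOW(<L>) = {p}. Thus FOLLOW(<S>) = {$, p, q}.
FOLLOW(<B>): in <S>::=<B> <S>, <B> is followed by <S> with FIRST {epsilon, q, w}; in <S>::=<B> <S>, the suffix after <B> is nullable, so FOLLOW(<B>) ⊇ FOLLOW(<S>) = {$, p, q}; in <S>::=<B> w <L> p, <B> is followed by w <L> p with FIRST {w}; in <L>::=<B> w q <S>, <B> is followed by w q <S> with FIRST {w}. Thus FOLLOW(<B>) = {$, p, q, w}.

{$, p, q, w}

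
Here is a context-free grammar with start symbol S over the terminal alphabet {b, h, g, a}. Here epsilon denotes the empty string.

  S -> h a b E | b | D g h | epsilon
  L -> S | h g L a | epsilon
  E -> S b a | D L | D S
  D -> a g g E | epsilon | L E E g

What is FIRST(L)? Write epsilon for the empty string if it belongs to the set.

{epsilon, a, b, g, h}

FIRST(S): from S->h a b E we get {h}; from S->b we get {b}; from S->D g h we get {a, b, g, h}; from S->epsilon we get {epsilon}. So FIRST(S) = {epsilon, a, b, g, h}.
FIRST(L): from L->S we get {epsilon, a, b, g, h}; from L->h g L a we get {h}; from L->epsilon we get {epsilon}. So FIRST(L) = {epsilon, a, b, g, h}.
FIRST(E): from E->S b a we get {a, b, g, h}; from E->D L we get {epsilon, a, b, g, h}; from E->D S we get {epsilon, a, b, g, h}. So FIRST(E) = {epsilon, a, b, g, h}.
FIRST(D): from D->a g g E we get {a}; from D->epsilon we get {epsilon}; from D->L E E g we get {a, b, g, h}. So FIRST(D) = {epsilon, a, b, g, h}.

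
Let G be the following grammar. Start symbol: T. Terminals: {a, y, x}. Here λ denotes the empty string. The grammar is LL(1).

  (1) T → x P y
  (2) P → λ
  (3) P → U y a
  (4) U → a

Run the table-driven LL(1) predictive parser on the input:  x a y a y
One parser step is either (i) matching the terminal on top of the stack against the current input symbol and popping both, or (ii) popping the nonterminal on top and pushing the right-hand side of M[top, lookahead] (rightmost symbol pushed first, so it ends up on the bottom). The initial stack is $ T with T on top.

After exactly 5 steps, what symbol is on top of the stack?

     Stack      Input        Action
  1  $ T        x a y a y $  expand T → x P y
  2  $ y P x    x a y a y $  match x
  3  $ y P      a y a y $    expand P → U y a
  4  $ y a y U  a y a y $    expand U → a
  5  $ y a y a  a y a y $    match a
Stack after step 5: $ y a y (top = y).

y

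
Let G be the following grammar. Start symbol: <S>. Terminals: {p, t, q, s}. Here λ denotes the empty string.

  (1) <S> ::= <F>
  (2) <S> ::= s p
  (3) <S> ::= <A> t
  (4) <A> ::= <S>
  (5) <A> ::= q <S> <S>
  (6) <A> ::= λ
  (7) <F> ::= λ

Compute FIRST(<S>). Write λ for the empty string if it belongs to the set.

FIRST(<F>): from <F>::=λ we get {λ}. So FIRST(<F>) = {λ}.
FIRST(<S>): from <S>::=<F> we get {λ}; from <S>::=s p we get {s}; from <S>::=<A> t we get {q, s, t}. So FIRST(<S>) = {λ, q, s, t}.
FIRST(<A>): from <A>::=<S> we get {λ, q, s, t}; from <A>::=q <S> <S> we get {q}; from <A>::=λ we get {λ}. So FIRST(<A>) = {λ, q, s, t}.

{λ, q, s, t}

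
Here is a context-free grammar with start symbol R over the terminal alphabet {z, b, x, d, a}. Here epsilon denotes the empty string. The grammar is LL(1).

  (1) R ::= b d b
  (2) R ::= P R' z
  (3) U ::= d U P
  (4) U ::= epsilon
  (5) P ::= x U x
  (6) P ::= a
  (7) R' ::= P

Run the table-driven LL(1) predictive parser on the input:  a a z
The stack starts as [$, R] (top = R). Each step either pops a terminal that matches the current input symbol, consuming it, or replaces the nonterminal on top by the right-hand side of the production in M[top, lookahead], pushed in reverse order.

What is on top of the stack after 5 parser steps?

step 1: stack=$ R  input=a a z $  — expand R ::= P R' z
step 2: stack=$ z R' P  input=a a z $  — expand P ::= a
step 3: stack=$ z R' a  input=a a z $  — match a
step 4: stack=$ z R'  input=a z $  — expand R' ::= P
step 5: stack=$ z P  input=a z $  — expand P ::= a
Stack after step 5: $ z a (top = a).

a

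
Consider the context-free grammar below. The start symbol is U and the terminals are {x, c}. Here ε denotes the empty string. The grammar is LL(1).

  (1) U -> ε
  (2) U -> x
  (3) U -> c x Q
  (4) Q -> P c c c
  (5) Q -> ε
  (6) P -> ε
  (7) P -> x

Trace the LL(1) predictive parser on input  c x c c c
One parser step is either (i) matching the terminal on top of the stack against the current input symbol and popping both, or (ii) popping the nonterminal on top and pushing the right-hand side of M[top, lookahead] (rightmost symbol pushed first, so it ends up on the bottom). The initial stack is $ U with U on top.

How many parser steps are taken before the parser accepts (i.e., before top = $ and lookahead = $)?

     Stack      Input        Action
  1  $ U        c x c c c $  expand U -> c x Q
  2  $ Q x c    c x c c c $  match c
  3  $ Q x      x c c c $    match x
  4  $ Q        c c c $      expand Q -> P c c c
  5  $ c c c P  c c c $      expand P -> ε
  6  $ c c c    c c c $      match c
  7  $ c c      c c $        match c
  8  $ c        c $          match c
Accept reached after 8 steps.

8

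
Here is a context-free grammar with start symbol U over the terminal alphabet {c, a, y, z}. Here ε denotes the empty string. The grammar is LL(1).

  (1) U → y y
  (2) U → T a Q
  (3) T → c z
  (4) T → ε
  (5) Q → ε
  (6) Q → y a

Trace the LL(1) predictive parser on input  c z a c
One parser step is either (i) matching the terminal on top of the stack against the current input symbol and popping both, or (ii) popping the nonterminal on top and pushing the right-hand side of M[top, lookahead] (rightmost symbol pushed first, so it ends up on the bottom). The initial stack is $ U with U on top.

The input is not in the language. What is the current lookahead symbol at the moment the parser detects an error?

c

step 1: stack=$ U  input=c z a c $  — expand U → T a Q
step 2: stack=$ Q a T  input=c z a c $  — expand T → c z
step 3: stack=$ Q a z c  input=c z a c $  — match c
step 4: stack=$ Q a z  input=z a c $  — match z
step 5: stack=$ Q a  input=a c $  — match a
step 6: stack=$ Q  input=c $  — error: M[Q, c] is empty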